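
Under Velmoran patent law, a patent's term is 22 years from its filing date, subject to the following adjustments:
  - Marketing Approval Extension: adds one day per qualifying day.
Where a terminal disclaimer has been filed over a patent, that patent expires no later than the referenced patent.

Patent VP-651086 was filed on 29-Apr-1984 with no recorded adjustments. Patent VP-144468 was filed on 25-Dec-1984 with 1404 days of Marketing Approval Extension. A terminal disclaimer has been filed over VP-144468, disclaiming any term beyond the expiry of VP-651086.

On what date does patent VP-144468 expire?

Natural term of VP-144468:
  Base: filing + 22 years → 25 December 2006.
  Marketing Approval Extension: +1404 days → 29 October 2010.
Expiry of referenced patent VP-651086:
  Base: filing + 22 years → 29 April 2006.
Terminal disclaimer: VP-144468 expires on the earlier of 29 October 2010 and 29 April 2006.

2006-04-29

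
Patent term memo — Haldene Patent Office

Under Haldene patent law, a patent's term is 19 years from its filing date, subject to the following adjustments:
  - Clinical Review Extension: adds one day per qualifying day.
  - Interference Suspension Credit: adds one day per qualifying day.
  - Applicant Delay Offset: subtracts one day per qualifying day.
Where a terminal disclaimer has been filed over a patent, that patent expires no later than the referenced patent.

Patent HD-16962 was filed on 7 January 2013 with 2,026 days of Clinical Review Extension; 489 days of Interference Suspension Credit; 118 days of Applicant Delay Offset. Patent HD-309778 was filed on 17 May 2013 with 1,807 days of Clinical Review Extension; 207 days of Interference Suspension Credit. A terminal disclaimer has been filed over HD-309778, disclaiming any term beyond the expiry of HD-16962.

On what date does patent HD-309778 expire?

Natural term of HD-309778:
  Base: filing + 19 years → 17 May 2032.
  Clinical Review Extension: +1807 days → 28 April 2037.
  Interference Suspension Credit: +207 days → 21 November 2037.
Expiry of referenced patent HD-16962:
  Base: filing + 19 years → 7 January 2032.
  Clinical Review Extension: +2026 days → 25 July 2037.
  Interference Suspension Credit: +489 days → 26 November 2038.
  Applicant Delay Offset: −118 days → 31 July 2038.
Terminal disclaimer: HD-309778 expires on the earlier of 21 November 2037 and 31 July 2038.

2037-11-21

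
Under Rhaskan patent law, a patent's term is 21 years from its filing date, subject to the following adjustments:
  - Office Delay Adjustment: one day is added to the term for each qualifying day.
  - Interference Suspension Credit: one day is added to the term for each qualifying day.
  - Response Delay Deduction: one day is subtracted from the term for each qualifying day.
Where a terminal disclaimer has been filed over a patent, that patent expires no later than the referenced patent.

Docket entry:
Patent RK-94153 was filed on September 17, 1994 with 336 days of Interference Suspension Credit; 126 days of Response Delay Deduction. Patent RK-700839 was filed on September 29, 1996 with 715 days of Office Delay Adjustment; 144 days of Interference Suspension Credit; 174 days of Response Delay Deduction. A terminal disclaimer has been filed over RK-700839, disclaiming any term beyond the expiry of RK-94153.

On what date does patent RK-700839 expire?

April 14, 2016

Natural term of RK-700839:
  Base: filing + 21 years → 29 September 2017.
  Office Delay Adjustment: +715 days → 14 September 2019.
  Interference Suspension Credit: +144 days → 5 February 2020.
  Response Delay Deduction: −174 days → 15 August 2019.
Expiry of referenced patent RK-94153:
  Base: filing + 21 years → 17 September 2015.
  Interference Suspension Credit: +336 days → 18 August 2016.
  Response Delay Deduction: −126 days → 14 April 2016.
Terminal disclaimer: RK-700839 expires on the earlier of 15 August 2019 and 14 April 2016.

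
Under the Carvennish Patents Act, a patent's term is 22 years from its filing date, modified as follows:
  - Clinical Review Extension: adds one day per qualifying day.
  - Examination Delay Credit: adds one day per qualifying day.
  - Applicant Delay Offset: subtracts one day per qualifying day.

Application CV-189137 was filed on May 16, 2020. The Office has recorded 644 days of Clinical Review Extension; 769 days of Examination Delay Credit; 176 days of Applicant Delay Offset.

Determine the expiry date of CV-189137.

Base term: filing date + 22 years → 16 May 2042.
Clinical Review Extension: +644 days → 19 February 2044.
Examination Delay Credit: +769 days → 29 March 2046.
Applicant Delay Offset: −176 days → 4 October 2045.

2045-10-04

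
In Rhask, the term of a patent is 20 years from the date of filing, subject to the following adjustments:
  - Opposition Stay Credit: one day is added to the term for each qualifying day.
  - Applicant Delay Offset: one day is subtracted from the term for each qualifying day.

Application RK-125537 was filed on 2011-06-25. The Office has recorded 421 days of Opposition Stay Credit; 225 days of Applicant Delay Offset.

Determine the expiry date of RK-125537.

January 7, 2032

Base term: filing date + 20 years → 25 June 2031.
Opposition Stay Credit: +421 days → 19 August 2032.
Applicant Delay Offset: −225 days → 7 January 2032.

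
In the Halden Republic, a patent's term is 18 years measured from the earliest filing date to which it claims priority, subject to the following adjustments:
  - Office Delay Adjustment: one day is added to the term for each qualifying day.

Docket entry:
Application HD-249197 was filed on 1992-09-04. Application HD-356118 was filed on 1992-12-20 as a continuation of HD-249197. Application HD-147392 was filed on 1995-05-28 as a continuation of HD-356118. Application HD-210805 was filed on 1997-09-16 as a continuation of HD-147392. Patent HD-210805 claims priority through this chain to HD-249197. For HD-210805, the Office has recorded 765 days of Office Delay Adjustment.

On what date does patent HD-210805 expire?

Earliest priority filing: 4 September 1992.
Base term: 4 September 1992 + 18 years → 4 September 2010.
Office Delay Adjustment: +765 days → 8 October 2012.

2012-10-08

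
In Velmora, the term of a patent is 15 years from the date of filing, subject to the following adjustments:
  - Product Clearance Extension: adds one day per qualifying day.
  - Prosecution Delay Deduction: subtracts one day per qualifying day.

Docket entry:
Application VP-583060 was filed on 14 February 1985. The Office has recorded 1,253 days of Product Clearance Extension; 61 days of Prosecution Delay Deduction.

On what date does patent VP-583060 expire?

2003-05-21

Base term: filing date + 15 years → 14 February 2000.
Product Clearance Extension: +1253 days → 21 July 2003.
Prosecution Delay Deduction: −61 days → 21 May 2003.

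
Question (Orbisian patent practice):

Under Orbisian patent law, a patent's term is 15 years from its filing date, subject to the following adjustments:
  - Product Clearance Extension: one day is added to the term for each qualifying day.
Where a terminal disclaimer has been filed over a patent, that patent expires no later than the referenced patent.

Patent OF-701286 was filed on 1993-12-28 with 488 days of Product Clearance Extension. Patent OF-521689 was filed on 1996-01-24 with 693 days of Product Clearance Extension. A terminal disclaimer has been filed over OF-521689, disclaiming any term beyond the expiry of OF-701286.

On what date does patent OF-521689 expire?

Natural term of OF-521689:
  Base: filing + 15 years → 24 January 2011.
  Product Clearance Extension: +693 days → 17 December 2012.
Expiry of referenced patent OF-701286:
  Base: filing + 15 years → 28 December 2008.
  Product Clearance Extension: +488 days → 30 April 2010.
Terminal disclaimer: OF-521689 expires on the earlier of 17 December 2012 and 30 April 2010.

April 30, 2010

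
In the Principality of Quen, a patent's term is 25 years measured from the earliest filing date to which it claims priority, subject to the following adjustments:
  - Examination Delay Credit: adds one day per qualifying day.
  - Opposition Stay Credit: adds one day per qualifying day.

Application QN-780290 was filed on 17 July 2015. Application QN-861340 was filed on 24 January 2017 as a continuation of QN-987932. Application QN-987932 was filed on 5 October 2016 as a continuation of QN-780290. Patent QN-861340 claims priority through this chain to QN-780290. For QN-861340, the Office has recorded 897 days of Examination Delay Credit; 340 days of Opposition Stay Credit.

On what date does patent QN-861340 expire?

Earliest priority filing: 17 July 2015.
Base term: 17 July 2015 + 25 years → 17 July 2040.
Examination Delay Credit: +897 days → 31 December 2042.
Opposition Stay Credit: +340 days → 6 December 2043.

December 6, 2043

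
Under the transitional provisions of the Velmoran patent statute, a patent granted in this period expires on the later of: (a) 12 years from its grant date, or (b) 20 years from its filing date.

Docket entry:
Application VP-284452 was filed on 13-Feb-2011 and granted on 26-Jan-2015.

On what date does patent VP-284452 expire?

(a) grant + 12 years → 26 January 2027.
(b) filing + 20 years → 13 February 2031.
Later of the two: 13 February 2031.

February 13, 2031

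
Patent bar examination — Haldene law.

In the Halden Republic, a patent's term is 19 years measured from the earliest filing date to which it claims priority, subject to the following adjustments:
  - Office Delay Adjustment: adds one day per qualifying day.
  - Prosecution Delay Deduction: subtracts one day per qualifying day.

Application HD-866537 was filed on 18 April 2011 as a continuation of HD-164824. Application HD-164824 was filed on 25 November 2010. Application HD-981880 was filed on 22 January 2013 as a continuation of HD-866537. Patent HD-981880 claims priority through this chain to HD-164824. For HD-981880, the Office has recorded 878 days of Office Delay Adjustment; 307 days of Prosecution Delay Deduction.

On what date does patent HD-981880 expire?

2031-06-19

Earliest priority filing: 25 November 2010.
Base term: 25 November 2010 + 19 years → 25 November 2029.
Office Delay Adjustment: +878 days → 21 April 2032.
Prosecution Delay Deduction: −307 days → 19 June 2031.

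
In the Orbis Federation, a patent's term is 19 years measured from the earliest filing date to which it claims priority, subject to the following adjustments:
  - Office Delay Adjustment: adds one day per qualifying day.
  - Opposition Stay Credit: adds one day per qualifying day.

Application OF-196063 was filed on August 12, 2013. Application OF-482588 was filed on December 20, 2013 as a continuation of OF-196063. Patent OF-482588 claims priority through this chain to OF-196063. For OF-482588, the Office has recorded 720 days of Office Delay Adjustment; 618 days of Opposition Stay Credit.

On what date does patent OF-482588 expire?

Earliest priority filing: 12 August 2013.
Base term: 12 August 2013 + 19 years → 12 August 2032.
Office Delay Adjustment: +720 days → 2 August 2034.
Opposition Stay Credit: +618 days → 11 April 2036.

April 11, 2036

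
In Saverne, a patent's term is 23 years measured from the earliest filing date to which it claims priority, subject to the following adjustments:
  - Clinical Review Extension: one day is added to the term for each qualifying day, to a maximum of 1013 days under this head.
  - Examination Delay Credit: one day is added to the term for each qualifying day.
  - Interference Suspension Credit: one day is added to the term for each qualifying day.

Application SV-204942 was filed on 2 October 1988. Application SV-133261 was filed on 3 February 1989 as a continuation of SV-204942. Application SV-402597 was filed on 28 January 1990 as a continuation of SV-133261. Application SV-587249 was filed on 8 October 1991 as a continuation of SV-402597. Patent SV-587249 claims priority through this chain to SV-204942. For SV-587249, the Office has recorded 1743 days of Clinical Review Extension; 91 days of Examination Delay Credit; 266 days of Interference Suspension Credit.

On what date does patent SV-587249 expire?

Earliest priority filing: 2 October 1988.
Base term: 2 October 1988 + 23 years → 2 October 2011.
Clinical Review Extension: 1743 days claimed exceeds the 1013-day cap, so +1013 days → 11 July 2014.
Examination Delay Credit: +91 days → 10 October 2014.
Interference Suspension Credit: +266 days → 3 July 2015.

July 3, 2015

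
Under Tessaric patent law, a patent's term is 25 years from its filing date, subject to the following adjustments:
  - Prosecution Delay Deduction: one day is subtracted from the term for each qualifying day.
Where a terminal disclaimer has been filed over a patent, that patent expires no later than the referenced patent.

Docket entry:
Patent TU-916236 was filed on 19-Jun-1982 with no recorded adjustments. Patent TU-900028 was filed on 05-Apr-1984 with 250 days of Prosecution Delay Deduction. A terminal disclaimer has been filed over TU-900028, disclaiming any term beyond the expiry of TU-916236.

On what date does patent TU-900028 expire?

Natural term of TU-900028:
  Base: filing + 25 years → 5 April 2009.
  Prosecution Delay Deduction: −250 days → 29 July 2008.
Expiry of referenced patent TU-916236:
  Base: filing + 25 years → 19 June 2007.
Terminal disclaimer: TU-900028 expires on the earlier of 29 July 2008 and 19 June 2007.

2007-06-19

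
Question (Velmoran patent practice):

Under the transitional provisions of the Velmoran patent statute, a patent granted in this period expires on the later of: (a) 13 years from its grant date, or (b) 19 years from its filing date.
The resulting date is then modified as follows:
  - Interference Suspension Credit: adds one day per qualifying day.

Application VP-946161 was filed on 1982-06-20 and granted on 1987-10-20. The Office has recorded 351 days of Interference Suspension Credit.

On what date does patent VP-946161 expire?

2002-06-06

(a) grant + 13 years → 20 October 2000.
(b) filing + 19 years → 20 June 2001.
Later of the two: 20 June 2001.
Interference Suspension Credit: +351 days → 6 June 2002.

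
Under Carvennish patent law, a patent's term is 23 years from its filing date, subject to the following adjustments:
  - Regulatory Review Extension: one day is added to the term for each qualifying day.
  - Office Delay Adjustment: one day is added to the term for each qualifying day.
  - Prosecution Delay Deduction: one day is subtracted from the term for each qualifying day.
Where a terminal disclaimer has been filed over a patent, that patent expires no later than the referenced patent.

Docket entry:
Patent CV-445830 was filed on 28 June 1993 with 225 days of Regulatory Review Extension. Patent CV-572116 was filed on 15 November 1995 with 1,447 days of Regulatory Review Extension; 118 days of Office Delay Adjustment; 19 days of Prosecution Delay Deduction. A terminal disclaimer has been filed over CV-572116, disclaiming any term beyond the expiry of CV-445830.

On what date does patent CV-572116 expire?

February 8, 2017

Natural term of CV-572116:
  Base: filing + 23 years → 15 November 2018.
  Regulatory Review Extension: +1447 days → 1 November 2022.
  Office Delay Adjustment: +118 days → 27 February 2023.
  Prosecution Delay Deduction: −19 days → 8 February 2023.
Expiry of referenced patent CV-445830:
  Base: filing + 23 years → 28 June 2016.
  Regulatory Review Extension: +225 days → 8 February 2017.
Terminal disclaimer: CV-572116 expires on the earlier of 8 February 2023 and 8 February 2017.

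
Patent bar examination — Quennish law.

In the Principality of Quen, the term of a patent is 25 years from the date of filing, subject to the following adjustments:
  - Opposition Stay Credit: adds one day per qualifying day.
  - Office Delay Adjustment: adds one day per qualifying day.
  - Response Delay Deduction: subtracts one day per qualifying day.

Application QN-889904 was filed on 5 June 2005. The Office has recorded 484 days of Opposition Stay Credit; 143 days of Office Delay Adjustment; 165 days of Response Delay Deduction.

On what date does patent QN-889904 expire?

Base term: filing date + 25 years → 5 June 2030.
Opposition Stay Credit: +484 days → 2 October 2031.
Office Delay Adjustment: +143 days → 22 February 2032.
Response Delay Deduction: −165 days → 10 September 2031.

2031-09-10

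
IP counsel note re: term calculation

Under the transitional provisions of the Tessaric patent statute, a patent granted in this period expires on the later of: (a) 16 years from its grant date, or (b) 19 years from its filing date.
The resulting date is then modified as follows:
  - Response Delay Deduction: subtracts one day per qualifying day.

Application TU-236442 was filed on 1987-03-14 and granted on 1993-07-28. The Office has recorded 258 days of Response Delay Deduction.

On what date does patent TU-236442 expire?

November 12, 2008

(a) grant + 16 years → 28 July 2009.
(b) filing + 19 years → 14 March 2006.
Later of the two: 28 July 2009.
Response Delay Deduction: −258 days → 12 November 2008.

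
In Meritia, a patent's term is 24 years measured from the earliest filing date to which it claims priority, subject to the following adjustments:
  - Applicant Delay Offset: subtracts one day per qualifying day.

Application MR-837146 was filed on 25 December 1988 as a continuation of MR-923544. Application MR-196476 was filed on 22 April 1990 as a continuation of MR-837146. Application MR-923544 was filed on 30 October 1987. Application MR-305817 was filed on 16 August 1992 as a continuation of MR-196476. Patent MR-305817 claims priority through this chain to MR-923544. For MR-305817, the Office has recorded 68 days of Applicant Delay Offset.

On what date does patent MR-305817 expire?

Earliest priority filing: 30 October 1987.
Base term: 30 October 1987 + 24 years → 30 October 2011.
Applicant Delay Offset: −68 days → 23 August 2011.

2011-08-23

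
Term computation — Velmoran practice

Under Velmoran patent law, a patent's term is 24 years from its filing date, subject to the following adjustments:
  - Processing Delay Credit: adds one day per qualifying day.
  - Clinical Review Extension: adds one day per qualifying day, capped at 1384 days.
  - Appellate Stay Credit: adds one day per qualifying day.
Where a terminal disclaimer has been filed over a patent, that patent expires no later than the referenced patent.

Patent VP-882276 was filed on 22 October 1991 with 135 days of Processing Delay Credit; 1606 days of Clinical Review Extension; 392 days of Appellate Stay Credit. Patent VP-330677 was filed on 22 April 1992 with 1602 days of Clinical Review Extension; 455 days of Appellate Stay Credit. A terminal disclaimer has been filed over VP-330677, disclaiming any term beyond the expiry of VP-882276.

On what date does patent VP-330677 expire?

Natural term of VP-330677:
  Base: filing + 24 years → 22 April 2016.
  Clinical Review Extension: 1602 days claimed exceeds the 1384-day cap, so +1384 days → 5 February 2020.
  Appellate Stay Credit: +455 days → 5 May 2021.
Expiry of referenced patent VP-882276:
  Base: filing + 24 years → 22 October 2015.
  Processing Delay Credit: +135 days → 5 March 2016.
  Clinical Review Extension: 1606 days claimed exceeds the 1384-day cap, so +1384 days → 19 December 2019.
  Appellate Stay Credit: +392 days → 14 January 2021.
Terminal disclaimer: VP-330677 expires on the earlier of 5 May 2021 and 14 January 2021.

January 14, 2021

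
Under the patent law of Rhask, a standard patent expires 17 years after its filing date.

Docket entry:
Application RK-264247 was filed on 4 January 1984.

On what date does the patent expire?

Filing date + 17 years → 4 January 2001.

January 4, 2001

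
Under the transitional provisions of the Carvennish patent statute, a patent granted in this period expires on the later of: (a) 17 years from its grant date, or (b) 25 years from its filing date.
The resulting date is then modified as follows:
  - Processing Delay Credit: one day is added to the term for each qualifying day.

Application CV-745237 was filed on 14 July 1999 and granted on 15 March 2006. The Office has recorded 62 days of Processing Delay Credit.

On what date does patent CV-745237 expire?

(a) grant + 17 years → 15 March 2023.
(b) filing + 25 years → 14 July 2024.
Later of the two: 14 July 2024.
Processing Delay Credit: +62 days → 14 September 2024.

September 14, 2024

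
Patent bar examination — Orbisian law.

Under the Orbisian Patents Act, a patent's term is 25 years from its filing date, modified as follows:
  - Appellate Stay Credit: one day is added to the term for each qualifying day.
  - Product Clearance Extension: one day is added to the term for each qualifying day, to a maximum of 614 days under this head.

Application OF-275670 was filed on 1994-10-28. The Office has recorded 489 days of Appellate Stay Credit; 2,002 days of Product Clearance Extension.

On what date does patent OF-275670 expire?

Base term: filing date + 25 years → 28 October 2019.
Appellate Stay Credit: +489 days → 28 February 2021.
Product Clearance Extension: 2002 days claimed exceeds the 614-day cap, so +614 days → 4 November 2022.

2022-11-04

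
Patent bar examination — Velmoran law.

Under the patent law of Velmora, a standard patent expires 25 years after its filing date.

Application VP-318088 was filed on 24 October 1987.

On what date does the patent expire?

Filing date + 25 years → 24 October 2012.

2012-10-24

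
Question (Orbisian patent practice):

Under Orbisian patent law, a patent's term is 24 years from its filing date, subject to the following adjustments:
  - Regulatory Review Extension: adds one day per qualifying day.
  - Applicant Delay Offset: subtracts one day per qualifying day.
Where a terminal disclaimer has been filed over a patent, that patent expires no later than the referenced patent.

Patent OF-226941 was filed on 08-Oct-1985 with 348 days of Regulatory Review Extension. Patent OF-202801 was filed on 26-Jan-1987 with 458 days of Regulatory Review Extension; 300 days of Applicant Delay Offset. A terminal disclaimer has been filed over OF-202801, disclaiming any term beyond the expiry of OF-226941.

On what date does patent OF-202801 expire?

September 21, 2010

Natural term of OF-202801:
  Base: filing + 24 years → 26 January 2011.
  Regulatory Review Extension: +458 days → 28 April 2012.
  Applicant Delay Offset: −300 days → 3 July 2011.
Expiry of referenced patent OF-226941:
  Base: filing + 24 years → 8 October 2009.
  Regulatory Review Extension: +348 days → 21 September 2010.
Terminal disclaimer: OF-202801 expires on the earlier of 3 July 2011 and 21 September 2010.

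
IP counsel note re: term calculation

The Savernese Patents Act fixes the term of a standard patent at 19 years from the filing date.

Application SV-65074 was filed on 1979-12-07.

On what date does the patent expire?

1998-12-07

Filing date + 19 years → 7 December 1998.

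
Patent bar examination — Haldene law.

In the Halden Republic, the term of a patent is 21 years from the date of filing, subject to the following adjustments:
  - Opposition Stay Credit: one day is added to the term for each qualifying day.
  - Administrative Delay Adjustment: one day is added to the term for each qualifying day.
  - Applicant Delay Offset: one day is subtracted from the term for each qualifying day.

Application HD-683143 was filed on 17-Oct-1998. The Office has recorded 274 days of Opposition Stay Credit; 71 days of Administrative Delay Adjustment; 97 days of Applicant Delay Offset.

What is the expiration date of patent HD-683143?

Base term: filing date + 21 years → 17 October 2019.
Opposition Stay Credit: +274 days → 17 July 2020.
Administrative Delay Adjustment: +71 days → 26 September 2020.
Applicant Delay Offset: −97 days → 21 June 2020.

2020-06-21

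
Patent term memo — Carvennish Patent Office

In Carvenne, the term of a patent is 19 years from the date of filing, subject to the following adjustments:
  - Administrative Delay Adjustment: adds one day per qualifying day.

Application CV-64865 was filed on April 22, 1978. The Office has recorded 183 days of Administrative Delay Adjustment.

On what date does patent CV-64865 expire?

October 22, 1997

Base term: filing date + 19 years → 22 April 1997.
Administrative Delay Adjustment: +183 days → 22 October 1997.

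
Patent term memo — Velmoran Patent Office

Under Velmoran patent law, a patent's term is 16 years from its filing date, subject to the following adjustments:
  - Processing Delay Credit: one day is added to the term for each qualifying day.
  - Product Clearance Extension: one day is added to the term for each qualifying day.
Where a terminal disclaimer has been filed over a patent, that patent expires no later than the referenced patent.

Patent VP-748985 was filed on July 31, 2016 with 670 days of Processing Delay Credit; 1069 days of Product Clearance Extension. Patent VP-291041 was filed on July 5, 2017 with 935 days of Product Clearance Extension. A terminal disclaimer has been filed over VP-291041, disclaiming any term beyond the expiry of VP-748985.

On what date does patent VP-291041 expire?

Natural term of VP-291041:
  Base: filing + 16 years → 5 July 2033.
  Product Clearance Extension: +935 days → 26 January 2036.
Expiry of referenced patent VP-748985:
  Base: filing + 16 years → 31 July 2032.
  Processing Delay Credit: +670 days → 1 June 2034.
  Product Clearance Extension: +1069 days → 5 May 2037.
Terminal disclaimer: VP-291041 expires on the earlier of 26 January 2036 and 5 May 2037.

2036-01-26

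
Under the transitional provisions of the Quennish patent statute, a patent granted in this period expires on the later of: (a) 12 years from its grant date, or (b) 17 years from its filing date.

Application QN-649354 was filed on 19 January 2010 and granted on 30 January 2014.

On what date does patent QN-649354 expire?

(a) grant + 12 years → 30 January 2026.
(b) filing + 17 years → 19 January 2027.
Later of the two: 19 January 2027.

2027-01-19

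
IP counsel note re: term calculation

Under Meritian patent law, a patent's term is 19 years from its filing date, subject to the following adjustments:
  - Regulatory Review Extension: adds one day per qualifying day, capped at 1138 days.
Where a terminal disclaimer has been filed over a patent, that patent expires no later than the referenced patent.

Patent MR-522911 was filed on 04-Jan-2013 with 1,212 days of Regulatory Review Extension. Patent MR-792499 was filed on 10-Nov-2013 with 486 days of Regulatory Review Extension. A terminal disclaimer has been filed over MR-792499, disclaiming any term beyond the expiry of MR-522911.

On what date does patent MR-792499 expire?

Natural term of MR-792499:
  Base: filing + 19 years → 10 November 2032.
  Regulatory Review Extension: 486 days (within the 1138-day cap) → +486 days → 11 March 2034.
Expiry of referenced patent MR-522911:
  Base: filing + 19 years → 4 January 2032.
  Regulatory Review Extension: 1212 days claimed exceeds the 1138-day cap, so +1138 days → 15 February 2035.
Terminal disclaimer: MR-792499 expires on the earlier of 11 March 2034 and 15 February 2035.

2034-03-11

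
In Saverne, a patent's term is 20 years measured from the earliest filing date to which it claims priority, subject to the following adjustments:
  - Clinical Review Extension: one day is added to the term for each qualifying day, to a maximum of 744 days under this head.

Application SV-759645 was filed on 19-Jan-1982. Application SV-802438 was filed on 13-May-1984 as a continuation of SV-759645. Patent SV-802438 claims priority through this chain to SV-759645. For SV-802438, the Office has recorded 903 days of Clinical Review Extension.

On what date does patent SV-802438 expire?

February 2, 2004

Earliest priority filing: 19 January 1982.
Base term: 19 January 1982 + 20 years → 19 January 2002.
Clinical Review Extension: 903 days claimed exceeds the 744-day cap, so +744 days → 2 February 2004.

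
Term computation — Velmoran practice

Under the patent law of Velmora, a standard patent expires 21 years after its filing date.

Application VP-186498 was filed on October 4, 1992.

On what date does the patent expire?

Filing date + 21 years → 4 October 2013.

October 4, 2013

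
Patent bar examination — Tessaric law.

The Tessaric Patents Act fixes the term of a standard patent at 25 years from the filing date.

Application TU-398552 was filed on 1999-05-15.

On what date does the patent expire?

Filing date + 25 years → 15 May 2024.

May 15, 2024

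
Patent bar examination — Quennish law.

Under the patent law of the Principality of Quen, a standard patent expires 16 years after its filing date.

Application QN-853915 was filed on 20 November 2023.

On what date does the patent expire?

November 20, 2039

Filing date + 16 years → 20 November 2039.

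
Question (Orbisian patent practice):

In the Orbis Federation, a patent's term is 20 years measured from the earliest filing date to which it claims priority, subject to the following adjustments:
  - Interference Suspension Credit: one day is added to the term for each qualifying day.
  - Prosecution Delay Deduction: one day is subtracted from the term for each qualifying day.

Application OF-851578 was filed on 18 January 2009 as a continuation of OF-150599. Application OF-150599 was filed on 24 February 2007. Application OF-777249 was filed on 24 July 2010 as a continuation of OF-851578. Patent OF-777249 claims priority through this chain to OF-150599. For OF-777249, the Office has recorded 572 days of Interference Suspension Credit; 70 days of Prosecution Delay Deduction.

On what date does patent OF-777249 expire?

Earliest priority filing: 24 February 2007.
Base term: 24 February 2007 + 20 years → 24 February 2027.
Interference Suspension Credit: +572 days → 18 September 2028.
Prosecution Delay Deduction: −70 days → 10 July 2028.

2028-07-10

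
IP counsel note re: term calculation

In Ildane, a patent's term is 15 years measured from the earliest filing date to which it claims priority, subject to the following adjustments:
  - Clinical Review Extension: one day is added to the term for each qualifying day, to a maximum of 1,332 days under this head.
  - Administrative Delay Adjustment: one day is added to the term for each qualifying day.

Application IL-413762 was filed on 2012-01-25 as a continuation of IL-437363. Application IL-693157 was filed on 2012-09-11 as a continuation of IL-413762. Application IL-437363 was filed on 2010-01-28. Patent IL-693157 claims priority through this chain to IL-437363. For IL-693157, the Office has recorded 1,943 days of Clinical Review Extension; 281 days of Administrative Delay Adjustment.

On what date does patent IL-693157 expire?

Earliest priority filing: 28 January 2010.
Base term: 28 January 2010 + 15 years → 28 January 2025.
Clinical Review Extension: 1943 days claimed exceeds the 1332-day cap, so +1332 days → 21 September 2028.
Administrative Delay Adjustment: +281 days → 29 June 2029.

June 29, 2029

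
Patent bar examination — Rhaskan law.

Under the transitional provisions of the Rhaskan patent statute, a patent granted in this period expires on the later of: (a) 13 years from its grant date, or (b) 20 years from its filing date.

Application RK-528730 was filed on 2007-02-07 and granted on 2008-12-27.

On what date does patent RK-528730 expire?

2027-02-07

(a) grant + 13 years → 27 December 2021.
(b) filing + 20 years → 7 February 2027.
Later of the two: 7 February 2027.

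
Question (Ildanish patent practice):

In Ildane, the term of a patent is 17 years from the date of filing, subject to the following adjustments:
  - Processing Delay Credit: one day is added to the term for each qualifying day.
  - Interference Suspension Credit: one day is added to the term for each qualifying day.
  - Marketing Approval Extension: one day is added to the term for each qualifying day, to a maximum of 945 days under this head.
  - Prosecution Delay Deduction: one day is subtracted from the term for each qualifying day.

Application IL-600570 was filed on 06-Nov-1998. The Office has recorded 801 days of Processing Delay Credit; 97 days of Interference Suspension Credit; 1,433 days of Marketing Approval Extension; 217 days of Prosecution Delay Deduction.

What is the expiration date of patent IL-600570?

April 19, 2020

Base term: filing date + 17 years → 6 November 2015.
Processing Delay Credit: +801 days → 15 January 2018.
Interference Suspension Credit: +97 days → 22 April 2018.
Marketing Approval Extension: 1433 days claimed exceeds the 945-day cap, so +945 days → 22 November 2020.
Prosecution Delay Deduction: −217 days → 19 April 2020.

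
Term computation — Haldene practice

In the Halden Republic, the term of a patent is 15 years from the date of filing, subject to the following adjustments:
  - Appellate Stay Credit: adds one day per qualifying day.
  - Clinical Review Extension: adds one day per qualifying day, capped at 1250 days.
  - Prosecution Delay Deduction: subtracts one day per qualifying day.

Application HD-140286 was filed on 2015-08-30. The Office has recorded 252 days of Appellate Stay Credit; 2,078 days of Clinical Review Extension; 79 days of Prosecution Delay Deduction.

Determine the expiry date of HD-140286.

Base term: filing date + 15 years → 30 August 2030.
Appellate Stay Credit: +252 days → 9 May 2031.
Clinical Review Extension: 2078 days claimed exceeds the 1250-day cap, so +1250 days → 10 October 2034.
Prosecution Delay Deduction: −79 days → 23 July 2034.

July 23, 2034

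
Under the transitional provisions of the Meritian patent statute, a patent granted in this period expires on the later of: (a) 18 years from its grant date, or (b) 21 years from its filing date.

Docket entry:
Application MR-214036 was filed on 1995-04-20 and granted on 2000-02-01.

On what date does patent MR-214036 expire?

February 1, 2018

(a) grant + 18 years → 1 February 2018.
(b) filing + 21 years → 20 April 2016.
Later of the two: 1 February 2018.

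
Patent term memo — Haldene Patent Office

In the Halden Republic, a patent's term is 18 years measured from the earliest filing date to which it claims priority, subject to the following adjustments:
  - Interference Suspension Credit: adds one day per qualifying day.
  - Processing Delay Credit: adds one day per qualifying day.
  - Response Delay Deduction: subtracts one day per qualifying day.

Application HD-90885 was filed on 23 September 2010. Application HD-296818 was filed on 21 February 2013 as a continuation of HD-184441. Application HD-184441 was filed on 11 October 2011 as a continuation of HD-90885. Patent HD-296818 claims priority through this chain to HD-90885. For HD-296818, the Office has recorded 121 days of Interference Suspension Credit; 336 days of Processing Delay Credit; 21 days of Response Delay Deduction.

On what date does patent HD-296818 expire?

December 3, 2029

Earliest priority filing: 23 September 2010.
Base term: 23 September 2010 + 18 years → 23 September 2028.
Interference Suspension Credit: +121 days → 22 January 2029.
Processing Delay Credit: +336 days → 24 December 2029.
Response Delay Deduction: −21 days → 3 December 2029.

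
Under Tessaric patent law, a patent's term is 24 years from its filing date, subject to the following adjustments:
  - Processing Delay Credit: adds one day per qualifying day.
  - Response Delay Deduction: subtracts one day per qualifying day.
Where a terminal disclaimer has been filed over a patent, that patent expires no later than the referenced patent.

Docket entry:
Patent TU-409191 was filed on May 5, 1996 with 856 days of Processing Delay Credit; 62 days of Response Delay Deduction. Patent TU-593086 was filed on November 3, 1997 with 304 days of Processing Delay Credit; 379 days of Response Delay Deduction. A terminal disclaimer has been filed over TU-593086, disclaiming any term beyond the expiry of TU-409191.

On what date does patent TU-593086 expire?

Natural term of TU-593086:
  Base: filing + 24 years → 3 November 2021.
  Processing Delay Credit: +304 days → 3 September 2022.
  Response Delay Deduction: −379 days → 20 August 2021.
Expiry of referenced patent TU-409191:
  Base: filing + 24 years → 5 May 2020.
  Processing Delay Credit: +856 days → 8 September 2022.
  Response Delay Deduction: −62 days → 8 July 2022.
Terminal disclaimer: TU-593086 expires on the earlier of 20 August 2021 and 8 July 2022.

August 20, 2021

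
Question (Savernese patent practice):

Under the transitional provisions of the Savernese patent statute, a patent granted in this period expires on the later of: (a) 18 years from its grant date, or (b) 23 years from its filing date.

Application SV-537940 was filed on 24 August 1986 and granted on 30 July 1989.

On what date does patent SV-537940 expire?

(a) grant + 18 years → 30 July 2007.
(b) filing + 23 years → 24 August 2009.
Later of the two: 24 August 2009.

August 24, 2009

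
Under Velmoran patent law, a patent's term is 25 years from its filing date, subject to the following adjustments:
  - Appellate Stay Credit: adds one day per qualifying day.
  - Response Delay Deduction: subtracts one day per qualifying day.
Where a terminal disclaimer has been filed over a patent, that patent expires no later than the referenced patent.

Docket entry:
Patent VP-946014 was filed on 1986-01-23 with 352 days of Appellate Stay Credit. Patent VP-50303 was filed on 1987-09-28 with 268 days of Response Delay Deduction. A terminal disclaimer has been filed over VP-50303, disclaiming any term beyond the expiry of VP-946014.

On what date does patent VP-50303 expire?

Natural term of VP-50303:
  Base: filing + 25 years → 28 September 2012.
  Response Delay Deduction: −268 days → 4 January 2012.
Expiry of referenced patent VP-946014:
  Base: filing + 25 years → 23 January 2011.
  Appellate Stay Credit: +352 days → 10 January 2012.
Terminal disclaimer: VP-50303 expires on the earlier of 4 January 2012 and 10 January 2012.

2012-01-04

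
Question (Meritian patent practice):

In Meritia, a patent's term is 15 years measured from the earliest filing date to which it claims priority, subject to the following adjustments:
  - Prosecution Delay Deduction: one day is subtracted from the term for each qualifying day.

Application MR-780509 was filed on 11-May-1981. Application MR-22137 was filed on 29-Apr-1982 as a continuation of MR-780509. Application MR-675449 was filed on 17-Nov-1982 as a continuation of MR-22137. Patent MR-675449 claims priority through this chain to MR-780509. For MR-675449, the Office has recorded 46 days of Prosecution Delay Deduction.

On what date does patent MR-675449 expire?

Earliest priority filing: 11 May 1981.
Base term: 11 May 1981 + 15 years → 11 May 1996.
Prosecution Delay Deduction: −46 days → 26 March 1996.

1996-03-26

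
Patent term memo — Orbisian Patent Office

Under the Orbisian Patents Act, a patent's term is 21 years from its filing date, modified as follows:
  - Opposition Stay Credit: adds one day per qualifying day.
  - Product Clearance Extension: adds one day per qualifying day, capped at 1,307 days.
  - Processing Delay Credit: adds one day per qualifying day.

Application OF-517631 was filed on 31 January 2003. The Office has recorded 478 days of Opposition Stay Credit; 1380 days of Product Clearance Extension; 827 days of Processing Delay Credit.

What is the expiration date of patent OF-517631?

Base term: filing date + 21 years → 31 January 2024.
Opposition Stay Credit: +478 days → 23 May 2025.
Product Clearance Extension: 1380 days claimed exceeds the 1307-day cap, so +1307 days → 20 December 2028.
Processing Delay Credit: +827 days → 27 March 2031.

2031-03-27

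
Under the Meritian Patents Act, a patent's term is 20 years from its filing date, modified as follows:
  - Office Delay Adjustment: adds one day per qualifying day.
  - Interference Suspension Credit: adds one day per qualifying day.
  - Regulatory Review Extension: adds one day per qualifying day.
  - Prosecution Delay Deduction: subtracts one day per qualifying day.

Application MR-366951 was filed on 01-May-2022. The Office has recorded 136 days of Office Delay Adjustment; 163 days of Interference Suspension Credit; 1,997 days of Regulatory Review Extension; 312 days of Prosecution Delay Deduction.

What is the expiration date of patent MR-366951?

Base term: filing date + 20 years → 1 May 2042.
Office Delay Adjustment: +136 days → 14 September 2042.
Interference Suspension Credit: +163 days → 24 February 2043.
Regulatory Review Extension: +1997 days → 13 August 2048.
Prosecution Delay Deduction: −312 days → 6 October 2047.

2047-10-06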